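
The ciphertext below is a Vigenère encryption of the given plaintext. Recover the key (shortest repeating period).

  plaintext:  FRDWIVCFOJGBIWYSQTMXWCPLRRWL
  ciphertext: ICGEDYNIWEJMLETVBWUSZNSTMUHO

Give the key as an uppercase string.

DLDIV

  i= 0: I-F =  3 → D
  i= 1: C-R = 11 → L
  i= 2: G-D =  3 → D
  i= 3: E-W =  8 → I
  i= 4: D-I = 21 → V
  i= 5: Y-V =  3 → D
  i= 6: N-C = 11 → L
  i= 7: I-F =  3 → D
  i= 8: W-O =  8 → I
  i= 9: E-J = 21 → V
  i=10: J-G =  3 → D
  i=11: M-B = 11 → L
  i=12: L-I =  3 → D
  i=13: E-W =  8 → I
  i=14: T-Y = 21 → V
  i=15: V-S =  3 → D
  i=16: B-Q = 11 → L
  i=17: W-T =  3 → D
  i=18: U-M =  8 → I
  i=19: S-X = 21 → V
  i=20: Z-W =  3 → D
  i=21: N-C = 11 → L
  i=22: S-P =  3 → D
  i=23: T-L =  8 → I
  i=24: M-R = 21 → V
  i=25: U-R =  3 → D
  i=26: H-W = 11 → L
  i=27: O-L =  3 → D
  shifts repeat with period 5: DLDIV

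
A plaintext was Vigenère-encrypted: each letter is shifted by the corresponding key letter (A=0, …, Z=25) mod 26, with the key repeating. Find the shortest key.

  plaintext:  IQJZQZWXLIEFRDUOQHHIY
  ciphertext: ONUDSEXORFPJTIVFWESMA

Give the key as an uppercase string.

  i= 0: O-I =  6 → G
  i= 1: N-Q = 23 → X
  i= 2: U-J = 11 → L
  i= 3: D-Z =  4 → E
  i= 4: S-Q =  2 → C
  i= 5: E-Z =  5 → F
  i= 6: X-W =  1 → B
  i= 7: O-X = 17 → R
  i= 8: R-L =  6 → G
  i= 9: F-I = 23 → X
  i=10: P-E = 11 → L
  i=11: J-F =  4 → E
  i=12: T-R =  2 → C
  i=13: I-D =  5 → F
  i=14: V-U =  1 → B
  i=15: F-O = 17 → R
  i=16: W-Q =  6 → G
  i=17: E-H = 23 → X
  i=18: S-H = 11 → L
  i=19: M-I =  4 → E
  i=20: A-Y =  2 → C
  shifts repeat with period 8: GXLECFBR

GXLECFBR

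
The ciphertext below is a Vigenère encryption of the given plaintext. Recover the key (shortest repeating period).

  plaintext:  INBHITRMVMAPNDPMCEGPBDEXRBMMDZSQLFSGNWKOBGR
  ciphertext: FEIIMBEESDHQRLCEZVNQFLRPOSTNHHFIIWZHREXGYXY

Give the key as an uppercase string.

  i= 0: F-I = 23 → X
  i= 1: E-N = 17 → R
  i= 2: I-B =  7 → H
  i= 3: I-H =  1 → B
  i= 4: M-I =  4 → E
  i= 5: B-T =  8 → I
  i= 6: E-R = 13 → N
  i= 7: E-M = 18 → S
  i= 8: S-V = 23 → X
  i= 9: D-M = 17 → R
  i=10: H-A =  7 → H
  i=11: Q-P =  1 → B
  i=12: R-N =  4 → E
  i=13: L-D =  8 → I
  i=14: C-P = 13 → N
  i=15: E-M = 18 → S
  i=16: Z-C = 23 → X
  i=17: V-E = 17 → R
  i=18: N-G =  7 → H
  i=19: Q-P =  1 → B
  i=20: F-B =  4 → E
  i=21: L-D =  8 → I
  i=22: R-E = 13 → N
  i=23: P-X = 18 → S
  i=24: O-R = 23 → X
  i=25: S-B = 17 → R
  i=26: T-M =  7 → H
  i=27: N-M =  1 → B
  i=28: H-D =  4 → E
  i=29: H-Z =  8 → I
  i=30: F-S = 13 → N
  i=31: I-Q = 18 → S
  i=32: I-L = 23 → X
  i=33: W-F = 17 → R
  i=34: Z-S =  7 → H
  i=35: H-G =  1 → B
  i=36: R-N =  4 → E
  i=37: E-W =  8 → I
  i=38: X-K = 13 → N
  i=39: G-O = 18 → S
  i=40: Y-B = 23 → X
  i=41: X-G = 17 → R
  i=42: Y-R =  7 → H
  shifts repeat with period 8: XRHBEINS

XRHBEINS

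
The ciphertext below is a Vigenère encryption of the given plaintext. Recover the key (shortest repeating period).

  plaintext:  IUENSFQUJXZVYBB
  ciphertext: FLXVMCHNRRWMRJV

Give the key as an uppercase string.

  i= 0: F-I = 23 → X
  i= 1: L-U = 17 → R
  i= 2: X-E = 19 → T
  i= 3: V-N =  8 → I
  i= 4: M-S = 20 → U
  i= 5: C-F = 23 → X
  i= 6: H-Q = 17 → R
  i= 7: N-U = 19 → T
  i= 8: R-J =  8 → I
  i= 9: R-X = 20 → U
  i=10: W-Z = 23 → X
  i=11: M-V = 17 → R
  i=12: R-Y = 19 → T
  i=13: J-B =  8 → I
  i=14: V-B = 20 → U
  shifts repeat with period 5: XRTIU

XRTIU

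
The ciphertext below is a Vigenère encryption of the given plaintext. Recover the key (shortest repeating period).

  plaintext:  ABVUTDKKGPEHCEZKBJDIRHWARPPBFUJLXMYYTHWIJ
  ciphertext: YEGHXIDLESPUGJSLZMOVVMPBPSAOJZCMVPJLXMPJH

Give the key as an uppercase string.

YDLNEFTB

  i= 0: Y-A = 24 → Y
  i= 1: E-B =  3 → D
  i= 2: G-V = 11 → L
  i= 3: H-U = 13 → N
  i= 4: X-T =  4 → E
  i= 5: I-D =  5 → F
  i= 6: D-K = 19 → T
  i= 7: L-K =  1 → B
  i= 8: E-G = 24 → Y
  i= 9: S-P =  3 → D
  i=10: P-E = 11 → L
  i=11: U-H = 13 → N
  i=12: G-C =  4 → E
  i=13: J-E =  5 → F
  i=14: S-Z = 19 → T
  i=15: L-K =  1 → B
  i=16: Z-B = 24 → Y
  i=17: M-J =  3 → D
  i=18: O-D = 11 → L
  i=19: V-I = 13 → N
  i=20: V-R =  4 → E
  i=21: M-H =  5 → F
  i=22: P-W = 19 → T
  i=23: B-A =  1 → B
  i=24: P-R = 24 → Y
  i=25: S-P =  3 → D
  i=26: A-P = 11 → L
  i=27: O-B = 13 → N
  i=28: J-F =  4 → E
  i=29: Z-U =  5 → F
  i=30: C-J = 19 → T
  i=31: M-L =  1 → B
  i=32: V-X = 24 → Y
  i=33: P-M =  3 → D
  i=34: J-Y = 11 → L
  i=35: L-Y = 13 → N
  i=36: X-T =  4 → E
  i=37: M-H =  5 → F
  i=38: P-W = 19 → T
  i=39: J-I =  1 → B
  i=40: H-J = 24 → Y
  shifts repeat with period 8: YDLNEFTB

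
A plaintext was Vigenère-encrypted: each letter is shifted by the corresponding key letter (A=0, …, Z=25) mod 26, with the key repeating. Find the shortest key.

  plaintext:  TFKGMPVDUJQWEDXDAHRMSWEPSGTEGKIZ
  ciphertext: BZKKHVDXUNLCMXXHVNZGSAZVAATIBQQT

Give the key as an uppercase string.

IUAEVG

  i= 0: B-T =  8 → I
  i= 1: Z-F = 20 → U
  i= 2: K-K =  0 → A
  i= 3: K-G =  4 → E
  i= 4: H-M = 21 → V
  i= 5: V-P =  6 → G
  i= 6: D-V =  8 → I
  i= 7: X-D = 20 → U
  i= 8: U-U =  0 → A
  i= 9: N-J =  4 → E
  i=10: L-Q = 21 → V
  i=11: C-W =  6 → G
  i=12: M-E =  8 → I
  i=13: X-D = 20 → U
  i=14: X-X =  0 → A
  i=15: H-D =  4 → E
  i=16: V-A = 21 → V
  i=17: N-H =  6 → G
  i=18: Z-R =  8 → I
  i=19: G-M = 20 → U
  i=20: S-S =  0 → A
  i=21: A-W =  4 → E
  i=22: Z-E = 21 → V
  i=23: V-P =  6 → G
  i=24: A-S =  8 → I
  i=25: A-G = 20 → U
  i=26: T-T =  0 → A
  i=27: I-E =  4 → E
  i=28: B-G = 21 → V
  i=29: Q-K =  6 → G
  i=30: Q-I =  8 → I
  i=31: T-Z = 20 → U
  shifts repeat with period 6: IUAEVG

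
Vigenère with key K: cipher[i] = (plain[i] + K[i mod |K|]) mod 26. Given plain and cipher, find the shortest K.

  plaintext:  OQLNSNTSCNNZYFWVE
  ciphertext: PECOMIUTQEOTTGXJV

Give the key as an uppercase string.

BORBUVB

  i= 0: P-O =  1 → B
  i= 1: E-Q = 14 → O
  i= 2: C-L = 17 → R
  i= 3: O-N =  1 → B
  i= 4: M-S = 20 → U
  i= 5: I-N = 21 → V
  i= 6: U-T =  1 → B
  i= 7: T-S =  1 → B
  i= 8: Q-C = 14 → O
  i= 9: E-N = 17 → R
  i=10: O-N =  1 → B
  i=11: T-Z = 20 → U
  i=12: T-Y = 21 → V
  i=13: G-F =  1 → B
  i=14: X-W =  1 → B
  i=15: J-V = 14 → O
  i=16: V-E = 17 → R
  shifts repeat with period 7: BORBUVB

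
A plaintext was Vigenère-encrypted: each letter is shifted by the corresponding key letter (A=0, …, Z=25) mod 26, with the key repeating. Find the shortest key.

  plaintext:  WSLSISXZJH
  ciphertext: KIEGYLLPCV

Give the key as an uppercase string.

  i= 0: K-W = 14 → O
  i= 1: I-S = 16 → Q
  i= 2: E-L = 19 → T
  i= 3: G-S = 14 → O
  i= 4: Y-I = 16 → Q
  i= 5: L-S = 19 → T
  i= 6: L-X = 14 → O
  i= 7: P-Z = 16 → Q
  i= 8: C-J = 19 → T
  i= 9: V-H = 14 → O
  shifts repeat with period 3: OQT

OQT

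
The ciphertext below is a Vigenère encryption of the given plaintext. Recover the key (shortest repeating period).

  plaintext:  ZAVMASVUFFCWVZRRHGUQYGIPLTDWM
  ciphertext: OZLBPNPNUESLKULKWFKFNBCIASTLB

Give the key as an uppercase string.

  i= 0: O-Z = 15 → P
  i= 1: Z-A = 25 → Z
  i= 2: L-V = 16 → Q
  i= 3: B-M = 15 → P
  i= 4: P-A = 15 → P
  i= 5: N-S = 21 → V
  i= 6: P-V = 20 → U
  i= 7: N-U = 19 → T
  i= 8: U-F = 15 → P
  i= 9: E-F = 25 → Z
  i=10: S-C = 16 → Q
  i=11: L-W = 15 → P
  i=12: K-V = 15 → P
  i=13: U-Z = 21 → V
  i=14: L-R = 20 → U
  i=15: K-R = 19 → T
  i=16: W-H = 15 → P
  i=17: F-G = 25 → Z
  i=18: K-U = 16 → Q
  i=19: F-Q = 15 → P
  i=20: N-Y = 15 → P
  i=21: B-G = 21 → V
  i=22: C-I = 20 → U
  i=23: I-P = 19 → T
  i=24: A-L = 15 → P
  i=25: S-T = 25 → Z
  i=26: T-D = 16 → Q
  i=27: L-W = 15 → P
  i=28: B-M = 15 → P
  shifts repeat with period 8: PZQPPVUT

PZQPPVUT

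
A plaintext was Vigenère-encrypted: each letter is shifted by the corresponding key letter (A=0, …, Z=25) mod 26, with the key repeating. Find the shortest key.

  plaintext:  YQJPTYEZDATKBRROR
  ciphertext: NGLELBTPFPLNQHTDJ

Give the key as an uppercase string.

  i= 0: N-Y = 15 → P
  i= 1: G-Q = 16 → Q
  i= 2: L-J =  2 → C
  i= 3: E-P = 15 → P
  i= 4: L-T = 18 → S
  i= 5: B-Y =  3 → D
  i= 6: T-E = 15 → P
  i= 7: P-Z = 16 → Q
  i= 8: F-D =  2 → C
  i= 9: P-A = 15 → P
  i=10: L-T = 18 → S
  i=11: N-K =  3 → D
  i=12: Q-B = 15 → P
  i=13: H-R = 16 → Q
  i=14: T-R =  2 → C
  i=15: D-O = 15 → P
  i=16: J-R = 18 → S
  shifts repeat with period 6: PQCPSD

PQCPSD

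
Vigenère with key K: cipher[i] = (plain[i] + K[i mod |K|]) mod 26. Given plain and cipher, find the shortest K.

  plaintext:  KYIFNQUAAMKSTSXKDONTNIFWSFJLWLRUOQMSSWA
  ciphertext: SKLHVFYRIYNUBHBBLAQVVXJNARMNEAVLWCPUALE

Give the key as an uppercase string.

  i= 0: S-K =  8 → I
  i= 1: K-Y = 12 → M
  i= 2: L-I =  3 → D
  i= 3: H-F =  2 → C
  i= 4: V-N =  8 → I
  i= 5: F-Q = 15 → P
  i= 6: Y-U =  4 → E
  i= 7: R-A = 17 → R
  i= 8: I-A =  8 → I
  i= 9: Y-M = 12 → M
  i=10: N-K =  3 → D
  i=11: U-S =  2 → C
  i=12: B-T =  8 → I
  i=13: H-S = 15 → P
  i=14: B-X =  4 → E
  i=15: B-K = 17 → R
  i=16: L-D =  8 → I
  i=17: A-O = 12 → M
  i=18: Q-N =  3 → D
  i=19: V-T =  2 → C
  i=20: V-N =  8 → I
  i=21: X-I = 15 → P
  i=22: J-F =  4 → E
  i=23: N-W = 17 → R
  i=24: A-S =  8 → I
  i=25: R-F = 12 → M
  i=26: M-J =  3 → D
  i=27: N-L =  2 → C
  i=28: E-W =  8 → I
  i=29: A-L = 15 → P
  i=30: V-R =  4 → E
  i=31: L-U = 17 → R
  i=32: W-O =  8 → I
  i=33: C-Q = 12 → M
  i=34: P-M =  3 → D
  i=35: U-S =  2 → C
  i=36: A-S =  8 → I
  i=37: L-W = 15 → P
  i=38: E-A =  4 → E
  shifts repeat with period 8: IMDCIPER

IMDCIPER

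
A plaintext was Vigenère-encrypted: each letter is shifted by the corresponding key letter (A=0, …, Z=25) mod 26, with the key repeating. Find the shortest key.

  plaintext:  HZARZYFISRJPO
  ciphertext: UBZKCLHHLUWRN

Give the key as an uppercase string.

  i= 0: U-H = 13 → N
  i= 1: B-Z =  2 → C
  i= 2: Z-A = 25 → Z
  i= 3: K-R = 19 → T
  i= 4: C-Z =  3 → D
  i= 5: L-Y = 13 → N
  i= 6: H-F =  2 → C
  i= 7: H-I = 25 → Z
  i= 8: L-S = 19 → T
  i= 9: U-R =  3 → D
  i=10: W-J = 13 → N
  i=11: R-P =  2 → C
  i=12: N-O = 25 → Z
  shifts repeat with period 5: NCZTD

NCZTD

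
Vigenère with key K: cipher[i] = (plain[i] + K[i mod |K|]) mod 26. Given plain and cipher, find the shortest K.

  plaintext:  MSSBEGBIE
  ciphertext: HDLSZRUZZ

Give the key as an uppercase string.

  i= 0: H-M = 21 → V
  i= 1: D-S = 11 → L
  i= 2: L-S = 19 → T
  i= 3: S-B = 17 → R
  i= 4: Z-E = 21 → V
  i= 5: R-G = 11 → L
  i= 6: U-B = 19 → T
  i= 7: Z-I = 17 → R
  i= 8: Z-E = 21 → V
  shifts repeat with period 4: VLTR

VLTR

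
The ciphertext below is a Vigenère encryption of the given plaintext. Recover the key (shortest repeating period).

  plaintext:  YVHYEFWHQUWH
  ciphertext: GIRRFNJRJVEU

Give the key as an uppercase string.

  i= 0: G-Y =  8 → I
  i= 1: I-V = 13 → N
  i= 2: R-H = 10 → K
  i= 3: R-Y = 19 → T
  i= 4: F-E =  1 → B
  i= 5: N-F =  8 → I
  i= 6: J-W = 13 → N
  i= 7: R-H = 10 → K
  i= 8: J-Q = 19 → T
  i= 9: V-U =  1 → B
  i=10: E-W =  8 → I
  i=11: U-H = 13 → N
  shifts repeat with period 5: INKTB

INKTB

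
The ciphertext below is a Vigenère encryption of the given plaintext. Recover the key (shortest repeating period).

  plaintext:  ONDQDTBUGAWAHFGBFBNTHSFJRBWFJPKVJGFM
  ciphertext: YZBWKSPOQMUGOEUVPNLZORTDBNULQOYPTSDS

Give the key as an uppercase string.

KMYGHZOU

  i= 0: Y-O = 10 → K
  i= 1: Z-N = 12 → M
  i= 2: B-D = 24 → Y
  i= 3: W-Q =  6 → G
  i= 4: K-D =  7 → H
  i= 5: S-T = 25 → Z
  i= 6: P-B = 14 → O
  i= 7: O-U = 20 → U
  i= 8: Q-G = 10 → K
  i= 9: M-A = 12 → M
  i=10: U-W = 24 → Y
  i=11: G-A =  6 → G
  i=12: O-H =  7 → H
  i=13: E-F = 25 → Z
  i=14: U-G = 14 → O
  i=15: V-B = 20 → U
  i=16: P-F = 10 → K
  i=17: N-B = 12 → M
  i=18: L-N = 24 → Y
  i=19: Z-T =  6 → G
  i=20: O-H =  7 → H
  i=21: R-S = 25 → Z
  i=22: T-F = 14 → O
  i=23: D-J = 20 → U
  i=24: B-R = 10 → K
  i=25: N-B = 12 → M
  i=26: U-W = 24 → Y
  i=27: L-F =  6 → G
  i=28: Q-J =  7 → H
  i=29: O-P = 25 → Z
  i=30: Y-K = 14 → O
  i=31: P-V = 20 → U
  i=32: T-J = 10 → K
  i=33: S-G = 12 → M
  i=34: D-F = 24 → Y
  i=35: S-M =  6 → G
  shifts repeat with period 8: KMYGHZOU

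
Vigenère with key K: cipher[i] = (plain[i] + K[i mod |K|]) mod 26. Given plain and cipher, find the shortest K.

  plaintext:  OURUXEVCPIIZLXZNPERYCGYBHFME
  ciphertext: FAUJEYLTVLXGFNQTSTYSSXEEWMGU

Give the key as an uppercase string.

RGDPHUQ

  i= 0: F-O = 17 → R
  i= 1: A-U =  6 → G
  i= 2: U-R =  3 → D
  i= 3: J-U = 15 → P
  i= 4: E-X =  7 → H
  i= 5: Y-E = 20 → U
  i= 6: L-V = 16 → Q
  i= 7: T-C = 17 → R
  i= 8: V-P =  6 → G
  i= 9: L-I =  3 → D
  i=10: X-I = 15 → P
  i=11: G-Z =  7 → H
  i=12: F-L = 20 → U
  i=13: N-X = 16 → Q
  i=14: Q-Z = 17 → R
  i=15: T-N =  6 → G
  i=16: S-P =  3 → D
  i=17: T-E = 15 → P
  i=18: Y-R =  7 → H
  i=19: S-Y = 20 → U
  i=20: S-C = 16 → Q
  i=21: X-G = 17 → R
  i=22: E-Y =  6 → G
  i=23: E-B =  3 → D
  i=24: W-H = 15 → P
  i=25: M-F =  7 → H
  i=26: G-M = 20 → U
  i=27: U-E = 16 → Q
  shifts repeat with period 7: RGDPHUQ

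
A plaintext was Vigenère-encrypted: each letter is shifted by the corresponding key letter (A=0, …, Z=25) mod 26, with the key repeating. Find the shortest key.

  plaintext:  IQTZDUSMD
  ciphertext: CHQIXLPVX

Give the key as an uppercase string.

URXJ

  i= 0: C-I = 20 → U
  i= 1: H-Q = 17 → R
  i= 2: Q-T = 23 → X
  i= 3: I-Z =  9 → J
  i= 4: X-D = 20 → U
  i= 5: L-U = 17 → R
  i= 6: P-S = 23 → X
  i= 7: V-M =  9 → J
  i= 8: X-D = 20 → U
  shifts repeat with period 4: URXJ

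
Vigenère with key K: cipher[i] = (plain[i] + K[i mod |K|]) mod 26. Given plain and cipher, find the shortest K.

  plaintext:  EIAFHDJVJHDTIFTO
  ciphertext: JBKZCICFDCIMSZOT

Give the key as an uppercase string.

FTKUV

  i= 0: J-E =  5 → F
  i= 1: B-I = 19 → T
  i= 2: K-A = 10 → K
  i= 3: Z-F = 20 → U
  i= 4: C-H = 21 → V
  i= 5: I-D =  5 → F
  i= 6: C-J = 19 → T
  i= 7: F-V = 10 → K
  i= 8: D-J = 20 → U
  i= 9: C-H = 21 → V
  i=10: I-D =  5 → F
  i=11: M-T = 19 → T
  i=12: S-I = 10 → K
  i=13: Z-F = 20 → U
  i=14: O-T = 21 → V
  i=15: T-O =  5 → F
  shifts repeat with period 5: FTKUV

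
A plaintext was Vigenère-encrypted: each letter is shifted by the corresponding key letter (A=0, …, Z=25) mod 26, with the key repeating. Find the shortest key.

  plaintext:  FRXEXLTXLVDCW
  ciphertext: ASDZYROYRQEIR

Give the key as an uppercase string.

VBG

  i= 0: A-F = 21 → V
  i= 1: S-R =  1 → B
  i= 2: D-X =  6 → G
  i= 3: Z-E = 21 → V
  i= 4: Y-X =  1 → B
  i= 5: R-L =  6 → G
  i= 6: O-T = 21 → V
  i= 7: Y-X =  1 → B
  i= 8: R-L =  6 → G
  i= 9: Q-V = 21 → V
  i=10: E-D =  1 → B
  i=11: I-C =  6 → G
  i=12: R-W = 21 → V
  shifts repeat with period 3: VBG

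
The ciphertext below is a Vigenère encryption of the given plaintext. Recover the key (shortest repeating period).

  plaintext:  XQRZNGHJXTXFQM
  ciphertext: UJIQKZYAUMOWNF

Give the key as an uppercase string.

  i= 0: U-X = 23 → X
  i= 1: J-Q = 19 → T
  i= 2: I-R = 17 → R
  i= 3: Q-Z = 17 → R
  i= 4: K-N = 23 → X
  i= 5: Z-G = 19 → T
  i= 6: Y-H = 17 → R
  i= 7: A-J = 17 → R
  i= 8: U-X = 23 → X
  i= 9: M-T = 19 → T
  i=10: O-X = 17 → R
  i=11: W-F = 17 → R
  i=12: N-Q = 23 → X
  i=13: F-M = 19 → T
  shifts repeat with period 4: XTRR

XTRR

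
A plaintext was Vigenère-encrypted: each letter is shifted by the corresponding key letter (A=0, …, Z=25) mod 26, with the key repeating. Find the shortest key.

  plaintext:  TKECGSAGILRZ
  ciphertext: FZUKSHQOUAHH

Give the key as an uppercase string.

  i= 0: F-T = 12 → M
  i= 1: Z-K = 15 → P
  i= 2: U-E = 16 → Q
  i= 3: K-C =  8 → I
  i= 4: S-G = 12 → M
  i= 5: H-S = 15 → P
  i= 6: Q-A = 16 → Q
  i= 7: O-G =  8 → I
  i= 8: U-I = 12 → M
  i= 9: A-L = 15 → P
  i=10: H-R = 16 → Q
  i=11: H-Z =  8 → I
  shifts repeat with period 4: MPQI

MPQI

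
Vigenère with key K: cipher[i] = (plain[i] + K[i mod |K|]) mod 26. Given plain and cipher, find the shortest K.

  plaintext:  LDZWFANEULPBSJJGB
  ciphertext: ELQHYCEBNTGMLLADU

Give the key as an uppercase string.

  i= 0: E-L = 19 → T
  i= 1: L-D =  8 → I
  i= 2: Q-Z = 17 → R
  i= 3: H-W = 11 → L
  i= 4: Y-F = 19 → T
  i= 5: C-A =  2 → C
  i= 6: E-N = 17 → R
  i= 7: B-E = 23 → X
  i= 8: N-U = 19 → T
  i= 9: T-L =  8 → I
  i=10: G-P = 17 → R
  i=11: M-B = 11 → L
  i=12: L-S = 19 → T
  i=13: L-J =  2 → C
  i=14: A-J = 17 → R
  i=15: D-G = 23 → X
  i=16: U-B = 19 → T
  shifts repeat with period 8: TIRLTCRX

TIRLTCRX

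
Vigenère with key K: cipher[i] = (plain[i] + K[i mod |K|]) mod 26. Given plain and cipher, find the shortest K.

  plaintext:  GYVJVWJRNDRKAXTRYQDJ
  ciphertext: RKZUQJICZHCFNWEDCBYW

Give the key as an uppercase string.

  i= 0: R-G = 11 → L
  i= 1: K-Y = 12 → M
  i= 2: Z-V =  4 → E
  i= 3: U-J = 11 → L
  i= 4: Q-V = 21 → V
  i= 5: J-W = 13 → N
  i= 6: I-J = 25 → Z
  i= 7: C-R = 11 → L
  i= 8: Z-N = 12 → M
  i= 9: H-D =  4 → E
  i=10: C-R = 11 → L
  i=11: F-K = 21 → V
  i=12: N-A = 13 → N
  i=13: W-X = 25 → Z
  i=14: E-T = 11 → L
  i=15: D-R = 12 → M
  i=16: C-Y =  4 → E
  i=17: B-Q = 11 → L
  i=18: Y-D = 21 → V
  i=19: W-J = 13 → N
  shifts repeat with period 7: LMELVNZ

LMELVNZ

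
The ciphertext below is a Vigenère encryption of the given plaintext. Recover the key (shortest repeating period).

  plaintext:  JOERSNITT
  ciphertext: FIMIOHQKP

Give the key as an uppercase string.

  i= 0: F-J = 22 → W
  i= 1: I-O = 20 → U
  i= 2: M-E =  8 → I
  i= 3: I-R = 17 → R
  i= 4: O-S = 22 → W
  i= 5: H-N = 20 → U
  i= 6: Q-I =  8 → I
  i= 7: K-T = 17 → R
  i= 8: P-T = 22 → W
  shifts repeat with period 4: WUIR

WUIR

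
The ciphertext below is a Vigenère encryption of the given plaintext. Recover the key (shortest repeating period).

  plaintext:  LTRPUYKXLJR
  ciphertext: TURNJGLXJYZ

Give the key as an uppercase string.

  i= 0: T-L =  8 → I
  i= 1: U-T =  1 → B
  i= 2: R-R =  0 → A
  i= 3: N-P = 24 → Y
  i= 4: J-U = 15 → P
  i= 5: G-Y =  8 → I
  i= 6: L-K =  1 → B
  i= 7: X-X =  0 → A
  i= 8: J-L = 24 → Y
  i= 9: Y-J = 15 → P
  i=10: Z-R =  8 → I
  shifts repeat with period 5: IBAYP

IBAYP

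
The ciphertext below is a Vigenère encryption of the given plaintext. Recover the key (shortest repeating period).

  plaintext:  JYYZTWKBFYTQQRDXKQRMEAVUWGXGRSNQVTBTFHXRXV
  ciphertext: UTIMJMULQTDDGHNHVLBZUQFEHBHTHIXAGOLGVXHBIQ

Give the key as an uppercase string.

  i= 0: U-J = 11 → L
  i= 1: T-Y = 21 → V
  i= 2: I-Y = 10 → K
  i= 3: M-Z = 13 → N
  i= 4: J-T = 16 → Q
  i= 5: M-W = 16 → Q
  i= 6: U-K = 10 → K
  i= 7: L-B = 10 → K
  i= 8: Q-F = 11 → L
  i= 9: T-Y = 21 → V
  i=10: D-T = 10 → K
  i=11: D-Q = 13 → N
  i=12: G-Q = 16 → Q
  i=13: H-R = 16 → Q
  i=14: N-D = 10 → K
  i=15: H-X = 10 → K
  i=16: V-K = 11 → L
  i=17: L-Q = 21 → V
  i=18: B-R = 10 → K
  i=19: Z-M = 13 → N
  i=20: U-E = 16 → Q
  i=21: Q-A = 16 → Q
  i=22: F-V = 10 → K
  i=23: E-U = 10 → K
  i=24: H-W = 11 → L
  i=25: B-G = 21 → V
  i=26: H-X = 10 → K
  i=27: T-G = 13 → N
  i=28: H-R = 16 → Q
  i=29: I-S = 16 → Q
  i=30: X-N = 10 → K
  i=31: A-Q = 10 → K
  i=32: G-V = 11 → L
  i=33: O-T = 21 → V
  i=34: L-B = 10 → K
  i=35: G-T = 13 → N
  i=36: V-F = 16 → Q
  i=37: X-H = 16 → Q
  i=38: H-X = 10 → K
  i=39: B-R = 10 → K
  i=40: I-X = 11 → L
  i=41: Q-V = 21 → V
  shifts repeat with period 8: LVKNQQKK

LVKNQQKK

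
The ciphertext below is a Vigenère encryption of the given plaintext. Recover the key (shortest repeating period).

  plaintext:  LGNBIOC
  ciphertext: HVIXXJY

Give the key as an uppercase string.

  i= 0: H-L = 22 → W
  i= 1: V-G = 15 → P
  i= 2: I-N = 21 → V
  i= 3: X-B = 22 → W
  i= 4: X-I = 15 → P
  i= 5: J-O = 21 → V
  i= 6: Y-C = 22 → W
  shifts repeat with period 3: WPV

WPV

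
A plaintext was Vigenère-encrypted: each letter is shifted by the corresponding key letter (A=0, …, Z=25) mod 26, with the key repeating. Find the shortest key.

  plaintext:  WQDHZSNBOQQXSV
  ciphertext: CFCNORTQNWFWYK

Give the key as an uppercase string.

GPZ

  i= 0: C-W =  6 → G
  i= 1: F-Q = 15 → P
  i= 2: C-D = 25 → Z
  i= 3: N-H =  6 → G
  i= 4: O-Z = 15 → P
  i= 5: R-S = 25 → Z
  i= 6: T-N =  6 → G
  i= 7: Q-B = 15 → P
  i= 8: N-O = 25 → Z
  i= 9: W-Q =  6 → G
  i=10: F-Q = 15 → P
  i=11: W-X = 25 → Z
  i=12: Y-S =  6 → G
  i=13: K-V = 15 → P
  shifts repeat with period 3: GPZ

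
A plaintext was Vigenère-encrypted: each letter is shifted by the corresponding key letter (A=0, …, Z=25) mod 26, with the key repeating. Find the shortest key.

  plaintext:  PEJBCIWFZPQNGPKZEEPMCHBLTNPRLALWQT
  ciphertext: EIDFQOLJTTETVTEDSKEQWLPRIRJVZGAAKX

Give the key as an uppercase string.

  i= 0: E-P = 15 → P
  i= 1: I-E =  4 → E
  i= 2: D-J = 20 → U
  i= 3: F-B =  4 → E
  i= 4: Q-C = 14 → O
  i= 5: O-I =  6 → G
  i= 6: L-W = 15 → P
  i= 7: J-F =  4 → E
  i= 8: T-Z = 20 → U
  i= 9: T-P =  4 → E
  i=10: E-Q = 14 → O
  i=11: T-N =  6 → G
  i=12: V-G = 15 → P
  i=13: T-P =  4 → E
  i=14: E-K = 20 → U
  i=15: D-Z =  4 → E
  i=16: S-E = 14 → O
  i=17: K-E =  6 → G
  i=18: E-P = 15 → P
  i=19: Q-M =  4 → E
  i=20: W-C = 20 → U
  i=21: L-H =  4 → E
  i=22: P-B = 14 → O
  i=23: R-L =  6 → G
  i=24: I-T = 15 → P
  i=25: R-N =  4 → E
  i=26: J-P = 20 → U
  i=27: V-R =  4 → E
  i=28: Z-L = 14 → O
  i=29: G-A =  6 → G
  i=30: A-L = 15 → P
  i=31: A-W =  4 → E
  i=32: K-Q = 20 → U
  i=33: X-T =  4 → E
  shifts repeat with period 6: PEUEOG

PEUEOG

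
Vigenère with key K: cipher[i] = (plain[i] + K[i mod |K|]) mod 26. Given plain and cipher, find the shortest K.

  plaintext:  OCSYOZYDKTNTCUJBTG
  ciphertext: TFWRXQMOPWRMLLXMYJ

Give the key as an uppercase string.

  i= 0: T-O =  5 → F
  i= 1: F-C =  3 → D
  i= 2: W-S =  4 → E
  i= 3: R-Y = 19 → T
  i= 4: X-O =  9 → J
  i= 5: Q-Z = 17 → R
  i= 6: M-Y = 14 → O
  i= 7: O-D = 11 → L
  i= 8: P-K =  5 → F
  i= 9: W-T =  3 → D
  i=10: R-N =  4 → E
  i=11: M-T = 19 → T
  i=12: L-C =  9 → J
  i=13: L-U = 17 → R
  i=14: X-J = 14 → O
  i=15: M-B = 11 → L
  i=16: Y-T =  5 → F
  i=17: J-G =  3 → D
  shifts repeat with period 8: FDETJROL

FDETJROL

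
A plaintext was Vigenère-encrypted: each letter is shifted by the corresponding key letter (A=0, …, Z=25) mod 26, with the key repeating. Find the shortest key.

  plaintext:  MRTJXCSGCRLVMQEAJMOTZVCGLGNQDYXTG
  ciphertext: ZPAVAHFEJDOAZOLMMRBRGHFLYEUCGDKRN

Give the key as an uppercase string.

  i= 0: Z-M = 13 → N
  i= 1: P-R = 24 → Y
  i= 2: A-T =  7 → H
  i= 3: V-J = 12 → M
  i= 4: A-X =  3 → D
  i= 5: H-C =  5 → F
  i= 6: F-S = 13 → N
  i= 7: E-G = 24 → Y
  i= 8: J-C =  7 → H
  i= 9: D-R = 12 → M
  i=10: O-L =  3 → D
  i=11: A-V =  5 → F
  i=12: Z-M = 13 → N
  i=13: O-Q = 24 → Y
  i=14: L-E =  7 → H
  i=15: M-A = 12 → M
  i=16: M-J =  3 → D
  i=17: R-M =  5 → F
  i=18: B-O = 13 → N
  i=19: R-T = 24 → Y
  i=20: G-Z =  7 → H
  i=21: H-V = 12 → M
  i=22: F-C =  3 → D
  i=23: L-G =  5 → F
  i=24: Y-L = 13 → N
  i=25: E-G = 24 → Y
  i=26: U-N =  7 → H
  i=27: C-Q = 12 → M
  i=28: G-D =  3 → D
  i=29: D-Y =  5 → F
  i=30: K-X = 13 → N
  i=31: R-T = 24 → Y
  i=32: N-G =  7 → H
  shifts repeat with period 6: NYHMDF

NYHMDF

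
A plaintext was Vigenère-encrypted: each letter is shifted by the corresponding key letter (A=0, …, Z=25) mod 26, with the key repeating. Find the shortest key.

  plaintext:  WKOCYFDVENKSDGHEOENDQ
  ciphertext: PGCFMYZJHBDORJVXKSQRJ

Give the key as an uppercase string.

  i= 0: P-W = 19 → T
  i= 1: G-K = 22 → W
  i= 2: C-O = 14 → O
  i= 3: F-C =  3 → D
  i= 4: M-Y = 14 → O
  i= 5: Y-F = 19 → T
  i= 6: Z-D = 22 → W
  i= 7: J-V = 14 → O
  i= 8: H-E =  3 → D
  i= 9: B-N = 14 → O
  i=10: D-K = 19 → T
  i=11: O-S = 22 → W
  i=12: R-D = 14 → O
  i=13: J-G =  3 → D
  i=14: V-H = 14 → O
  i=15: X-E = 19 → T
  i=16: K-O = 22 → W
  i=17: S-E = 14 → O
  i=18: Q-N =  3 → D
  i=19: R-D = 14 → O
  i=20: J-Q = 19 → T
  shifts repeat with period 5: TWODO

TWODO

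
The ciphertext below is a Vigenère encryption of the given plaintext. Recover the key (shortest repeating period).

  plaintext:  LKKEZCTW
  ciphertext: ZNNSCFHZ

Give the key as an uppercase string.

ODD

  i= 0: Z-L = 14 → O
  i= 1: N-K =  3 → D
  i= 2: N-K =  3 → D
  i= 3: S-E = 14 → O
  i= 4: C-Z =  3 → D
  i= 5: F-C =  3 → D
  i= 6: H-T = 14 → O
  i= 7: Z-W =  3 → D
  shifts repeat with period 3: ODD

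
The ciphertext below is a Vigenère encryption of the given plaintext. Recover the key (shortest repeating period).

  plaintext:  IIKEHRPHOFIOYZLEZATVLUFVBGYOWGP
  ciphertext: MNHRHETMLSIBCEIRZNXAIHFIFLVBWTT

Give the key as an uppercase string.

EFXNAN

  i= 0: M-I =  4 → E
  i= 1: N-I =  5 → F
  i= 2: H-K = 23 → X
  i= 3: R-E = 13 → N
  i= 4: H-H =  0 → A
  i= 5: E-R = 13 → N
  i= 6: T-P =  4 → E
  i= 7: M-H =  5 → F
  i= 8: L-O = 23 → X
  i= 9: S-F = 13 → N
  i=10: I-I =  0 → A
  i=11: B-O = 13 → N
  i=12: C-Y =  4 → E
  i=13: E-Z =  5 → F
  i=14: I-L = 23 → X
  i=15: R-E = 13 → N
  i=16: Z-Z =  0 → A
  i=17: N-A = 13 → N
  i=18: X-T =  4 → E
  i=19: A-V =  5 → F
  i=20: I-L = 23 → X
  i=21: H-U = 13 → N
  i=22: F-F =  0 → A
  i=23: I-V = 13 → N
  i=24: F-B =  4 → E
  i=25: L-G =  5 → F
  i=26: V-Y = 23 → X
  i=27: B-O = 13 → N
  i=28: W-W =  0 → A
  i=29: T-G = 13 → N
  i=30: T-P =  4 → E
  shifts repeat with period 6: EFXNAN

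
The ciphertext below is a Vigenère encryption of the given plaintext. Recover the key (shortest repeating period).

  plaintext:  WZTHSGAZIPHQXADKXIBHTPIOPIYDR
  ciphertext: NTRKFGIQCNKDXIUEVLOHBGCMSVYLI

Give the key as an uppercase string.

  i= 0: N-W = 17 → R
  i= 1: T-Z = 20 → U
  i= 2: R-T = 24 → Y
  i= 3: K-H =  3 → D
  i= 4: F-S = 13 → N
  i= 5: G-G =  0 → A
  i= 6: I-A =  8 → I
  i= 7: Q-Z = 17 → R
  i= 8: C-I = 20 → U
  i= 9: N-P = 24 → Y
  i=10: K-H =  3 → D
  i=11: D-Q = 13 → N
  i=12: X-X =  0 → A
  i=13: I-A =  8 → I
  i=14: U-D = 17 → R
  i=15: E-K = 20 → U
  i=16: V-X = 24 → Y
  i=17: L-I =  3 → D
  i=18: O-B = 13 → N
  i=19: H-H =  0 → A
  i=20: B-T =  8 → I
  i=21: G-P = 17 → R
  i=22: C-I = 20 → U
  i=23: M-O = 24 → Y
  i=24: S-P =  3 → D
  i=25: V-I = 13 → N
  i=26: Y-Y =  0 → A
  i=27: L-D =  8 → I
  i=28: I-R = 17 → R
  shifts repeat with period 7: RUYDNAI

RUYDNAI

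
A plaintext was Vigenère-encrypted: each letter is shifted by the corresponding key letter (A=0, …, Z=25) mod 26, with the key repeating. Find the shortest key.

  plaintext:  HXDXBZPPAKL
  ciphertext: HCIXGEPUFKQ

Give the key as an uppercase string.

  i= 0: H-H =  0 → A
  i= 1: C-X =  5 → F
  i= 2: I-D =  5 → F
  i= 3: X-X =  0 → A
  i= 4: G-B =  5 → F
  i= 5: E-Z =  5 → F
  i= 6: P-P =  0 → A
  i= 7: U-P =  5 → F
  i= 8: F-A =  5 → F
  i= 9: K-K =  0 → A
  i=10: Q-L =  5 → F
  shifts repeat with period 3: AFF

AFF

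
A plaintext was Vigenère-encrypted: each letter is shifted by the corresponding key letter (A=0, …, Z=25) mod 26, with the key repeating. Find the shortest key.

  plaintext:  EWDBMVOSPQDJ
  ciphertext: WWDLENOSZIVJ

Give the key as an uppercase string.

  i= 0: W-E = 18 → S
  i= 1: W-W =  0 → A
  i= 2: D-D =  0 → A
  i= 3: L-B = 10 → K
  i= 4: E-M = 18 → S
  i= 5: N-V = 18 → S
  i= 6: O-O =  0 → A
  i= 7: S-S =  0 → A
  i= 8: Z-P = 10 → K
  i= 9: I-Q = 18 → S
  i=10: V-D = 18 → S
  i=11: J-J =  0 → A
  shifts repeat with period 5: SAAKS

SAAKS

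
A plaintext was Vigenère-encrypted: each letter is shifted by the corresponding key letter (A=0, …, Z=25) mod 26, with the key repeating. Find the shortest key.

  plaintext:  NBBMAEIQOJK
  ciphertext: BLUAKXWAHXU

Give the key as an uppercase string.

OKT

  i= 0: B-N = 14 → O
  i= 1: L-B = 10 → K
  i= 2: U-B = 19 → T
  i= 3: A-M = 14 → O
  i= 4: K-A = 10 → K
  i= 5: X-E = 19 → T
  i= 6: W-I = 14 → O
  i= 7: A-Q = 10 → K
  i= 8: H-O = 19 → T
  i= 9: X-J = 14 → O
  i=10: U-K = 10 → K
  shifts repeat with period 3: OKT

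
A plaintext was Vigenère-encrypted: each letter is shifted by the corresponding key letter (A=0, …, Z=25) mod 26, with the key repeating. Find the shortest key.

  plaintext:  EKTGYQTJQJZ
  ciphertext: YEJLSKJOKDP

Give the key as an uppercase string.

UUQF

  i= 0: Y-E = 20 → U
  i= 1: E-K = 20 → U
  i= 2: J-T = 16 → Q
  i= 3: L-G =  5 → F
  i= 4: S-Y = 20 → U
  i= 5: K-Q = 20 → U
  i= 6: J-T = 16 → Q
  i= 7: O-J =  5 → F
  i= 8: K-Q = 20 → U
  i= 9: D-J = 20 → U
  i=10: P-Z = 16 → Q
  shifts repeat with period 4: UUQF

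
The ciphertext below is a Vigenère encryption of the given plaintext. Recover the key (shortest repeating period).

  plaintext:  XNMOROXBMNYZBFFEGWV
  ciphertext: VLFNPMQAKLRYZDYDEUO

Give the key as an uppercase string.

YYTZ

  i= 0: V-X = 24 → Y
  i= 1: L-N = 24 → Y
  i= 2: F-M = 19 → T
  i= 3: N-O = 25 → Z
  i= 4: P-R = 24 → Y
  i= 5: M-O = 24 → Y
  i= 6: Q-X = 19 → T
  i= 7: A-B = 25 → Z
  i= 8: K-M = 24 → Y
  i= 9: L-N = 24 → Y
  i=10: R-Y = 19 → T
  i=11: Y-Z = 25 → Z
  i=12: Z-B = 24 → Y
  i=13: D-F = 24 → Y
  i=14: Y-F = 19 → T
  i=15: D-E = 25 → Z
  i=16: E-G = 24 → Y
  i=17: U-W = 24 → Y
  i=18: O-V = 19 → T
  shifts repeat with period 4: YYTZ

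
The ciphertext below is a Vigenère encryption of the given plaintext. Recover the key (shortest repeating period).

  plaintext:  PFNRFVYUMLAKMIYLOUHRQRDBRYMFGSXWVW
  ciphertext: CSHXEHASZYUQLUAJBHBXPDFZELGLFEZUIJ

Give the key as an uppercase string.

  i= 0: C-P = 13 → N
  i= 1: S-F = 13 → N
  i= 2: H-N = 20 → U
  i= 3: X-R =  6 → G
  i= 4: E-F = 25 → Z
  i= 5: H-V = 12 → M
  i= 6: A-Y =  2 → C
  i= 7: S-U = 24 → Y
  i= 8: Z-M = 13 → N
  i= 9: Y-L = 13 → N
  i=10: U-A = 20 → U
  i=11: Q-K =  6 → G
  i=12: L-M = 25 → Z
  i=13: U-I = 12 → M
  i=14: A-Y =  2 → C
  i=15: J-L = 24 → Y
  i=16: B-O = 13 → N
  i=17: H-U = 13 → N
  i=18: B-H = 20 → U
  i=19: X-R =  6 → G
  i=20: P-Q = 25 → Z
  i=21: D-R = 12 → M
  i=22: F-D =  2 → C
  i=23: Z-B = 24 → Y
  i=24: E-R = 13 → N
  i=25: L-Y = 13 → N
  i=26: G-M = 20 → U
  i=27: L-F =  6 → G
  i=28: F-G = 25 → Z
  i=29: E-S = 12 → M
  i=30: Z-X =  2 → C
  i=31: U-W = 24 → Y
  i=32: I-V = 13 → N
  i=33: J-W = 13 → N
  shifts repeat with period 8: NNUGZMCY

NNUGZMCY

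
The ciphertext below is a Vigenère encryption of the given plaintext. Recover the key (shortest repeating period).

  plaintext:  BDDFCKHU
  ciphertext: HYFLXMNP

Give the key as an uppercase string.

GVC

  i= 0: H-B =  6 → G
  i= 1: Y-D = 21 → V
  i= 2: F-D =  2 → C
  i= 3: L-F =  6 → G
  i= 4: X-C = 21 → V
  i= 5: M-K =  2 → C
  i= 6: N-H =  6 → G
  i= 7: P-U = 21 → V
  shifts repeat with period 3: GVC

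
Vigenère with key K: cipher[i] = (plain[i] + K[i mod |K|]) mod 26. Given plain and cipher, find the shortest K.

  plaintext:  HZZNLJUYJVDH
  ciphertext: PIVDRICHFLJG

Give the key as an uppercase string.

IJWQGZ

  i= 0: P-H =  8 → I
  i= 1: I-Z =  9 → J
  i= 2: V-Z = 22 → W
  i= 3: D-N = 16 → Q
  i= 4: R-L =  6 → G
  i= 5: I-J = 25 → Z
  i= 6: C-U =  8 → I
  i= 7: H-Y =  9 → J
  i= 8: F-J = 22 → W
  i= 9: L-V = 16 → Q
  i=10: J-D =  6 → G
  i=11: G-H = 25 → Z
  shifts repeat with period 6: IJWQGZ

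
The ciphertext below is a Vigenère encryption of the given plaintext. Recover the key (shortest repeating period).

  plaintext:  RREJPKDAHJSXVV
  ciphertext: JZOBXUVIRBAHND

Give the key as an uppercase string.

  i= 0: J-R = 18 → S
  i= 1: Z-R =  8 → I
  i= 2: O-E = 10 → K
  i= 3: B-J = 18 → S
  i= 4: X-P =  8 → I
  i= 5: U-K = 10 → K
  i= 6: V-D = 18 → S
  i= 7: I-A =  8 → I
  i= 8: R-H = 10 → K
  i= 9: B-J = 18 → S
  i=10: A-S =  8 → I
  i=11: H-X = 10 → K
  i=12: N-V = 18 → S
  i=13: D-V =  8 → I
  shifts repeat with period 3: SIK

SIK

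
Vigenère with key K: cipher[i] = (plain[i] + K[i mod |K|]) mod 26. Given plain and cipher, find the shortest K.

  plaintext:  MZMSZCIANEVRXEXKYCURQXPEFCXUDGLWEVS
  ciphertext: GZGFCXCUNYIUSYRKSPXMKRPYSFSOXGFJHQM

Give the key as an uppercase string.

  i= 0: G-M = 20 → U
  i= 1: Z-Z =  0 → A
  i= 2: G-M = 20 → U
  i= 3: F-S = 13 → N
  i= 4: C-Z =  3 → D
  i= 5: X-C = 21 → V
  i= 6: C-I = 20 → U
  i= 7: U-A = 20 → U
  i= 8: N-N =  0 → A
  i= 9: Y-E = 20 → U
  i=10: I-V = 13 → N
  i=11: U-R =  3 → D
  i=12: S-X = 21 → V
  i=13: Y-E = 20 → U
  i=14: R-X = 20 → U
  i=15: K-K =  0 → A
  i=16: S-Y = 20 → U
  i=17: P-C = 13 → N
  i=18: X-U =  3 → D
  i=19: M-R = 21 → V
  i=20: K-Q = 20 → U
  i=21: R-X = 20 → U
  i=22: P-P =  0 → A
  i=23: Y-E = 20 → U
  i=24: S-F = 13 → N
  i=25: F-C =  3 → D
  i=26: S-X = 21 → V
  i=27: O-U = 20 → U
  i=28: X-D = 20 → U
  i=29: G-G =  0 → A
  i=30: F-L = 20 → U
  i=31: J-W = 13 → N
  i=32: H-E =  3 → D
  i=33: Q-V = 21 → V
  i=34: M-S = 20 → U
  shifts repeat with period 7: UAUNDVU

UAUNDVU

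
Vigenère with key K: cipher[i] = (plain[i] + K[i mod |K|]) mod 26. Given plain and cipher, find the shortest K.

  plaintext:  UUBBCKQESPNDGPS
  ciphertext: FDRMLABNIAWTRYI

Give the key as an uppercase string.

  i= 0: F-U = 11 → L
  i= 1: D-U =  9 → J
  i= 2: R-B = 16 → Q
  i= 3: M-B = 11 → L
  i= 4: L-C =  9 → J
  i= 5: A-K = 16 → Q
  i= 6: B-Q = 11 → L
  i= 7: N-E =  9 → J
  i= 8: I-S = 16 → Q
  i= 9: A-P = 11 → L
  i=10: W-N =  9 → J
  i=11: T-D = 16 → Q
  i=12: R-G = 11 → L
  i=13: Y-P =  9 → J
  i=14: I-S = 16 → Q
  shifts repeat with period 3: LJQ

LJQ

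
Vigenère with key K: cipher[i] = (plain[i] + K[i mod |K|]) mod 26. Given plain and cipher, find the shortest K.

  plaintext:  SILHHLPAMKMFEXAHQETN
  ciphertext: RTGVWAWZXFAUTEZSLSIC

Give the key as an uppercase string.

ZLVOPPH

  i= 0: R-S = 25 → Z
  i= 1: T-I = 11 → L
  i= 2: G-L = 21 → V
  i= 3: V-H = 14 → O
  i= 4: W-H = 15 → P
  i= 5: A-L = 15 → P
  i= 6: W-P =  7 → H
  i= 7: Z-A = 25 → Z
  i= 8: X-M = 11 → L
  i= 9: F-K = 21 → V
  i=10: A-M = 14 → O
  i=11: U-F = 15 → P
  i=12: T-E = 15 → P
  i=13: E-X =  7 → H
  i=14: Z-A = 25 → Z
  i=15: S-H = 11 → L
  i=16: L-Q = 21 → V
  i=17: S-E = 14 → O
  i=18: I-T = 15 → P
  i=19: C-N = 15 → P
  shifts repeat with period 7: ZLVOPPH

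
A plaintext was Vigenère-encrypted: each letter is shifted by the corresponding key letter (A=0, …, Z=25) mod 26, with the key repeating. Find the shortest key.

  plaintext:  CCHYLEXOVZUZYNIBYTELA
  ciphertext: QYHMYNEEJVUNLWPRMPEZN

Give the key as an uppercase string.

  i= 0: Q-C = 14 → O
  i= 1: Y-C = 22 → W
  i= 2: H-H =  0 → A
  i= 3: M-Y = 14 → O
  i= 4: Y-L = 13 → N
  i= 5: N-E =  9 → J
  i= 6: E-X =  7 → H
  i= 7: E-O = 16 → Q
  i= 8: J-V = 14 → O
  i= 9: V-Z = 22 → W
  i=10: U-U =  0 → A
  i=11: N-Z = 14 → O
  i=12: L-Y = 13 → N
  i=13: W-N =  9 → J
  i=14: P-I =  7 → H
  i=15: R-B = 16 → Q
  i=16: M-Y = 14 → O
  i=17: P-T = 22 → W
  i=18: E-E =  0 → A
  i=19: Z-L = 14 → O
  i=20: N-A = 13 → N
  shifts repeat with period 8: OWAONJHQ

OWAONJHQ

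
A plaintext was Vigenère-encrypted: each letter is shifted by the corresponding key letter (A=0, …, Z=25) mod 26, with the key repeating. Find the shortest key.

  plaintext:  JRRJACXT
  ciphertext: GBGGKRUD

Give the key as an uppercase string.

  i= 0: G-J = 23 → X
  i= 1: B-R = 10 → K
  i= 2: G-R = 15 → P
  i= 3: G-J = 23 → X
  i= 4: K-A = 10 → K
  i= 5: R-C = 15 → P
  i= 6: U-X = 23 → X
  i= 7: D-T = 10 → K
  shifts repeat with period 3: XKP

XKP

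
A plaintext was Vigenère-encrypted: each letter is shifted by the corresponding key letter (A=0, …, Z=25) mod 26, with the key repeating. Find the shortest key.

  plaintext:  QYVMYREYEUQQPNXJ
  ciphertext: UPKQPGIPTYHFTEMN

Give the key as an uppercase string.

  i= 0: U-Q =  4 → E
  i= 1: P-Y = 17 → R
  i= 2: K-V = 15 → P
  i= 3: Q-M =  4 → E
  i= 4: P-Y = 17 → R
  i= 5: G-R = 15 → P
  i= 6: I-E =  4 → E
  i= 7: P-Y = 17 → R
  i= 8: T-E = 15 → P
  i= 9: Y-U =  4 → E
  i=10: H-Q = 17 → R
  i=11: F-Q = 15 → P
  i=12: T-P =  4 → E
  i=13: E-N = 17 → R
  i=14: M-X = 15 → P
  i=15: N-J =  4 → E
  shifts repeat with period 3: ERP

ERP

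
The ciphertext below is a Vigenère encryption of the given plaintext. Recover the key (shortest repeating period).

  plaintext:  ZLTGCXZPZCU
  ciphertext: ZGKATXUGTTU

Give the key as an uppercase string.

AVRUR

  i= 0: Z-Z =  0 → A
  i= 1: G-L = 21 → V
  i= 2: K-T = 17 → R
  i= 3: A-G = 20 → U
  i= 4: T-C = 17 → R
  i= 5: X-X =  0 → A
  i= 6: U-Z = 21 → V
  i= 7: G-P = 17 → R
  i= 8: T-Z = 20 → U
  i= 9: T-C = 17 → R
  i=10: U-U =  0 → A
  shifts repeat with period 5: AVRUR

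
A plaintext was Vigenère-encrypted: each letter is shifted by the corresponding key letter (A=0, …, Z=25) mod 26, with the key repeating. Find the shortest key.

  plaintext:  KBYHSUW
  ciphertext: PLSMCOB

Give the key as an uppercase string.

FKU

  i= 0: P-K =  5 → F
  i= 1: L-B = 10 → K
  i= 2: S-Y = 20 → U
  i= 3: M-H =  5 → F
  i= 4: C-S = 10 → K
  i= 5: O-U = 20 → U
  i= 6: B-W =  5 → F
  shifts repeat with period 3: FKU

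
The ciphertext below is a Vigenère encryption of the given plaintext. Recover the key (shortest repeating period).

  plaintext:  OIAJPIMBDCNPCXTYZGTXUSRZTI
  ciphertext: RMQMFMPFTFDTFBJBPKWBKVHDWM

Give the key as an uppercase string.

DEQDQE

  i= 0: R-O =  3 → D
  i= 1: M-I =  4 → E
  i= 2: Q-A = 16 → Q
  i= 3: M-J =  3 → D
  i= 4: F-P = 16 → Q
  i= 5: M-I =  4 → E
  i= 6: P-M =  3 → D
  i= 7: F-B =  4 → E
  i= 8: T-D = 16 → Q
  i= 9: F-C =  3 → D
  i=10: D-N = 16 → Q
  i=11: T-P =  4 → E
  i=12: F-C =  3 → D
  i=13: B-X =  4 → E
  i=14: J-T = 16 → Q
  i=15: B-Y =  3 → D
  i=16: P-Z = 16 → Q
  i=17: K-G =  4 → E
  i=18: W-T =  3 → D
  i=19: B-X =  4 → E
  i=20: K-U = 16 → Q
  i=21: V-S =  3 → D
  i=22: H-R = 16 → Q
  i=23: D-Z =  4 → E
  i=24: W-T =  3 → D
  i=25: M-I =  4 → E
  shifts repeat with period 6: DEQDQE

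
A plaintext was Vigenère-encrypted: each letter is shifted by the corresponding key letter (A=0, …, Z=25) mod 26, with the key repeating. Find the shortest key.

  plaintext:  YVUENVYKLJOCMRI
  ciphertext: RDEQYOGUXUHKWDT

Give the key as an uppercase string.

TIKML

  i= 0: R-Y = 19 → T
  i= 1: D-V =  8 → I
  i= 2: E-U = 10 → K
  i= 3: Q-E = 12 → M
  i= 4: Y-N = 11 → L
  i= 5: O-V = 19 → T
  i= 6: G-Y =  8 → I
  i= 7: U-K = 10 → K
  i= 8: X-L = 12 → M
  i= 9: U-J = 11 → L
  i=10: H-O = 19 → T
  i=11: K-C =  8 → I
  i=12: W-M = 10 → K
  i=13: D-R = 12 → M
  i=14: T-I = 11 → L
  shifts repeat with period 5: TIKML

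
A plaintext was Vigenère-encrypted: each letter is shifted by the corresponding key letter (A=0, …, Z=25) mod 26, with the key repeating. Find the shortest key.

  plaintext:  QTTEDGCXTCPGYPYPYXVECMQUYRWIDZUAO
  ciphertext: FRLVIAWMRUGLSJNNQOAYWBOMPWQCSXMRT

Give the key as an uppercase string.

PYSRFUU

  i= 0: F-Q = 15 → P
  i= 1: R-T = 24 → Y
  i= 2: L-T = 18 → S
  i= 3: V-E = 17 → R
  i= 4: I-D =  5 → F
  i= 5: A-G = 20 → U
  i= 6: W-C = 20 → U
  i= 7: M-X = 15 → P
  i= 8: R-T = 24 → Y
  i= 9: U-C = 18 → S
  i=10: G-P = 17 → R
  i=11: L-G =  5 → F
  i=12: S-Y = 20 → U
  i=13: J-P = 20 → U
  i=14: N-Y = 15 → P
  i=15: N-P = 24 → Y
  i=16: Q-Y = 18 → S
  i=17: O-X = 17 → R
  i=18: A-V =  5 → F
  i=19: Y-E = 20 → U
  i=20: W-C = 20 → U
  i=21: B-M = 15 → P
  i=22: O-Q = 24 → Y
  i=23: M-U = 18 → S
  i=24: P-Y = 17 → R
  i=25: W-R =  5 → F
  i=26: Q-W = 20 → U
  i=27: C-I = 20 → U
  i=28: S-D = 15 → P
  i=29: X-Z = 24 → Y
  i=30: M-U = 18 → S
  i=31: R-A = 17 → R
  i=32: T-O =  5 → F
  shifts repeat with period 7: PYSRFUU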